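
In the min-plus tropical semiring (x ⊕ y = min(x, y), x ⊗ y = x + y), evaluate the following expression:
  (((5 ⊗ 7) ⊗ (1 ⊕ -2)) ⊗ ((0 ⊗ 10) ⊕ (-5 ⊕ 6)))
(((5 ⊗ 7) ⊗ (1 ⊕ -2)) ⊗ ((0 ⊗ 10) ⊕ (-5 ⊕ 6))) = 5

Expand innermost to outermost. Recall ⊕ takes the minimum of its arguments and ⊗ takes their sum. Working out the expression (((5 ⊗ 7) ⊗ (1 ⊕ -2)) ⊗ ((0 ⊗ 10) ⊕ (-5 ⊕ 6))) gives 5.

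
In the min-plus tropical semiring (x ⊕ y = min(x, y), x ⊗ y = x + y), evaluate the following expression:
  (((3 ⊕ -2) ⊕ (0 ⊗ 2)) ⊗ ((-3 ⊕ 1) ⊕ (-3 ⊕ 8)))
(((3 ⊕ -2) ⊕ (0 ⊗ 2)) ⊗ ((-3 ⊕ 1) ⊕ (-3 ⊕ 8))) = -5

Expand innermost to outermost. Recall ⊕ takes the minimum of its arguments and ⊗ takes their sum. Working out the expression (((3 ⊕ -2) ⊕ (0 ⊗ 2)) ⊗ ((-3 ⊕ 1) ⊕ (-3 ⊕ 8))) gives -5.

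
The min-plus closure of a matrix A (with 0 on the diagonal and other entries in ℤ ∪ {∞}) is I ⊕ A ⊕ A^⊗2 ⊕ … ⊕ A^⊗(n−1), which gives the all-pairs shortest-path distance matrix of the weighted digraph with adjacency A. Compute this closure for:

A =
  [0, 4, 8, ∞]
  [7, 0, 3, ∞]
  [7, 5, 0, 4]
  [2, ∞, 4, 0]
Closure =
  [0, 4, 7, 11]
  [7, 0, 3, 7]
  [6, 5, 0, 4]
  [2, 6, 4, 0]

This is the Floyd-Warshall all-pairs shortest-path computation. For each intermediate vertex k = 0, 1, …, 3, update dist[i][j] ← min(dist[i][j], dist[i][k] + dist[k][j]). The final matrix gives, for each (i, j), the minimum total weight of any directed path from i to j (possibly empty when i = j).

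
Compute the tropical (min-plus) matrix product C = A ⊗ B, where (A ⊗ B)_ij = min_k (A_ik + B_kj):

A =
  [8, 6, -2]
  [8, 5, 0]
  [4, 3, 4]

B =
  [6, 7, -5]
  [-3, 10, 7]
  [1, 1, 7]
A ⊗ B =
  [-1, -1, 3]
  [1, 1, 3]
  [0, 5, -1]

Apply the min-plus product entry-by-entry:
  C[0][0] = min over k of (A[0][0] + B[0][0] = 8 + 6 = 14, A[0][1] + B[1][0] = 6 + -3 = 3, A[0][2] + B[2][0] = -2 + 1 = -1) = -1 (attained at k = 2)
  C[0][1] = min over k of (A[0][0] + B[0][1] = 8 + 7 = 15, A[0][1] + B[1][1] = 6 + 10 = 16, A[0][2] + B[2][1] = -2 + 1 = -1) = -1 (attained at k = 2)
  C[0][2] = min over k of (A[0][0] + B[0][2] = 8 + -5 = 3, A[0][1] + B[1][2] = 6 + 7 = 13, A[0][2] + B[2][2] = -2 + 7 = 5) = 3 (attained at k = 0)
  C[1][0] = min over k of (A[1][0] + B[0][0] = 8 + 6 = 14, A[1][1] + B[1][0] = 5 + -3 = 2, A[1][2] + B[2][0] = 0 + 1 = 1) = 1 (attained at k = 2)
  C[1][1] = min over k of (A[1][0] + B[0][1] = 8 + 7 = 15, A[1][1] + B[1][1] = 5 + 10 = 15, A[1][2] + B[2][1] = 0 + 1 = 1) = 1 (attained at k = 2)
  C[1][2] = min over k of (A[1][0] + B[0][2] = 8 + -5 = 3, A[1][1] + B[1][2] = 5 + 7 = 12, A[1][2] + B[2][2] = 0 + 7 = 7) = 3 (attained at k = 0)
  C[2][0] = min over k of (A[2][0] + B[0][0] = 4 + 6 = 10, A[2][1] + B[1][0] = 3 + -3 = 0, A[2][2] + B[2][0] = 4 + 1 = 5) = 0 (attained at k = 1)
  C[2][1] = min over k of (A[2][0] + B[0][1] = 4 + 7 = 11, A[2][1] + B[1][1] = 3 + 10 = 13, A[2][2] + B[2][1] = 4 + 1 = 5) = 5 (attained at k = 2)
  C[2][2] = min over k of (A[2][0] + B[0][2] = 4 + -5 = -1, A[2][1] + B[1][2] = 3 + 7 = 10, A[2][2] + B[2][2] = 4 + 7 = 11) = -1 (attained at k = 0)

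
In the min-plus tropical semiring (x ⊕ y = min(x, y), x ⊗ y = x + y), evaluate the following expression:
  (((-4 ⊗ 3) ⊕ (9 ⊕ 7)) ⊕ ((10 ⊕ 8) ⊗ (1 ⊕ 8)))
(((-4 ⊗ 3) ⊕ (9 ⊕ 7)) ⊕ ((10 ⊕ 8) ⊗ (1 ⊕ 8))) = -1

Expand innermost to outermost. Recall ⊕ takes the minimum of its arguments and ⊗ takes their sum. Working out the expression (((-4 ⊗ 3) ⊕ (9 ⊕ 7)) ⊕ ((10 ⊕ 8) ⊗ (1 ⊕ 8))) gives -1.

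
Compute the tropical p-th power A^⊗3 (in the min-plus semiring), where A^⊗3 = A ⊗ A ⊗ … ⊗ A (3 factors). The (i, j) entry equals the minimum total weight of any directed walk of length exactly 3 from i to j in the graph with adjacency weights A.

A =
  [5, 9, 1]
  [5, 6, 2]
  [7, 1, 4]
A^⊗3 =
  [7, 6, 4]
  [8, 7, 5]
  [10, 4, 7]

Each entry (A^⊗3)_ij equals the minimum over all length-3 walks i = v_0 → v_1 → … → v_3 = j of Σ_t A[v_t][v_{t+1}]. For example, for (i, j) = (0, 2) we minimise over 9 possible intermediate vertex sequences; the minimum is 4, attained along the walk 0 → 2 → 1 → 2.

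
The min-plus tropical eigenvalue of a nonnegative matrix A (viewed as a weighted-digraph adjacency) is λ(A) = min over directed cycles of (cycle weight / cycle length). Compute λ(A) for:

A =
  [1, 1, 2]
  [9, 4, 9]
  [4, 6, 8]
λ(A) = 1

Enumerate directed cycles and compute their means (weight / length). Sample:
  cycle 0 → 0: weight = 1, length = 1, mean = 1/1 ≈ 1.000
  cycle 1 → 1: weight = 4, length = 1, mean = 4/1 ≈ 4.000
  cycle 2 → 2: weight = 8, length = 1, mean = 8/1 ≈ 8.000
  cycle 0 → 1 → 0: weight = 10, length = 2, mean = 10/2 ≈ 5.000
  cycle 0 → 2 → 0: weight = 6, length = 2, mean = 6/2 ≈ 3.000
  cycle 1 → 0 → 1: weight = 10, length = 2, mean = 10/2 ≈ 5.000
Minimum mean = 1.000, attained e.g. along the cycle 0 → 0 with weight 1 and length 1. So λ(A) = 1/1 = 1.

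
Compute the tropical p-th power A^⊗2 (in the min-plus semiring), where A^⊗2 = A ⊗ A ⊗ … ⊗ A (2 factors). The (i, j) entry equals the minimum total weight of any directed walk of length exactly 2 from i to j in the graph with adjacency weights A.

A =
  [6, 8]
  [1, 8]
A^⊗2 =
  [9, 14]
  [7, 9]

Each entry (A^⊗2)_ij equals the minimum over all length-2 walks i = v_0 → v_1 → … → v_2 = j of Σ_t A[v_t][v_{t+1}]. For example, for (i, j) = (0, 1) we minimise over 2 possible intermediate vertex sequences; the minimum is 14, attained along the walk 0 → 0 → 1.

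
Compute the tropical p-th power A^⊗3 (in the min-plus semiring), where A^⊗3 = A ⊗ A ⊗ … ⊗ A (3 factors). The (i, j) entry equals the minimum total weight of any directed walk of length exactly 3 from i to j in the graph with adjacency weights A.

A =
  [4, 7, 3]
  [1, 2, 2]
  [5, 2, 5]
A^⊗3 =
  [6, 7, 7]
  [5, 6, 6]
  [5, 6, 6]

Each entry (A^⊗3)_ij equals the minimum over all length-3 walks i = v_0 → v_1 → … → v_3 = j of Σ_t A[v_t][v_{t+1}]. For example, for (i, j) = (0, 2) we minimise over 9 possible intermediate vertex sequences; the minimum is 7, attained along the walk 0 → 2 → 1 → 2.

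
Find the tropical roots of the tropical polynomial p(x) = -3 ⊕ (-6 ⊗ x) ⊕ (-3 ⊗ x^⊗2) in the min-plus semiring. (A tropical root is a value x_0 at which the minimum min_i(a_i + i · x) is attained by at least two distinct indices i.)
Roots: {-3, 3}

Each tropical root is a break point of the lower envelope of the lines y = a_i + i · x (there are 3 lines, with slopes 0, 1, ..., 2). Only the lines that attain the minimum somewhere contribute to roots; other lines are dominated. Here the surviving (envelope) indices are i = 2, i = 1, i = 0.
Intersections between consecutive envelope lines give the roots: for adjacent envelope indices i < j the intersection is x = (a_i − a_j) / (j − i). Reading off the sorted break points: {-3, 3}.
Verification: at each break x_0, at least two indices attain the minimum of min_i(a_i + i · x_0).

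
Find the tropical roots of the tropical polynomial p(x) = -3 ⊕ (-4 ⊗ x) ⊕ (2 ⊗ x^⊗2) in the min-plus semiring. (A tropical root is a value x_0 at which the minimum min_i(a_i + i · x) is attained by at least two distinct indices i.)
Roots: {-6, 1}

Each tropical root is a break point of the lower envelope of the lines y = a_i + i · x (there are 3 lines, with slopes 0, 1, ..., 2). Only the lines that attain the minimum somewhere contribute to roots; other lines are dominated. Here the surviving (envelope) indices are i = 2, i = 1, i = 0.
Intersections between consecutive envelope lines give the roots: for adjacent envelope indices i < j the intersection is x = (a_i − a_j) / (j − i). Reading off the sorted break points: {-6, 1}.
Verification: at each break x_0, at least two indices attain the minimum of min_i(a_i + i · x_0).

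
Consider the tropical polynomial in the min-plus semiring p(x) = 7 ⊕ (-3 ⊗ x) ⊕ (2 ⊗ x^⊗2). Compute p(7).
p(7) = 4

A tropical monomial a ⊗ x^⊗i evaluates to a + i · x. Evaluating each term at x = 7:
  Term 0 contributes 7 + 0 · 7 = 7
  Term 1 contributes -3 + 1 · 7 = 4
  Term 2 contributes 2 + 2 · 7 = 16
p(7) = ⊕ of these = min[7, 4, 16] = 4.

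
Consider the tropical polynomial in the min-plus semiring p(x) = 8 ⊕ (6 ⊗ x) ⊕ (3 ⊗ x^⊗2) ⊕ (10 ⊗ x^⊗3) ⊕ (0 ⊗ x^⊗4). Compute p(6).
p(6) = 8

A tropical monomial a ⊗ x^⊗i evaluates to a + i · x. Evaluating each term at x = 6:
  Term 0 contributes 8 + 0 · 6 = 8
  Term 1 contributes 6 + 1 · 6 = 12
  Term 2 contributes 3 + 2 · 6 = 15
  Term 3 contributes 10 + 3 · 6 = 28
  Term 4 contributes 0 + 4 · 6 = 24
p(6) = ⊕ of these = min[8, 12, 15, 28, 24] = 8.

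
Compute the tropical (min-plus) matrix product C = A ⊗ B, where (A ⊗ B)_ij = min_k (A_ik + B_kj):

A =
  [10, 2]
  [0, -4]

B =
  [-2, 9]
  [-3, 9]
A ⊗ B =
  [-1, 11]
  [-7, 5]

Apply the min-plus product entry-by-entry:
  C[0][0] = min over k of (A[0][0] + B[0][0] = 10 + -2 = 8, A[0][1] + B[1][0] = 2 + -3 = -1) = -1 (attained at k = 1)
  C[0][1] = min over k of (A[0][0] + B[0][1] = 10 + 9 = 19, A[0][1] + B[1][1] = 2 + 9 = 11) = 11 (attained at k = 1)
  C[1][0] = min over k of (A[1][0] + B[0][0] = 0 + -2 = -2, A[1][1] + B[1][0] = -4 + -3 = -7) = -7 (attained at k = 1)
  C[1][1] = min over k of (A[1][0] + B[0][1] = 0 + 9 = 9, A[1][1] + B[1][1] = -4 + 9 = 5) = 5 (attained at k = 1)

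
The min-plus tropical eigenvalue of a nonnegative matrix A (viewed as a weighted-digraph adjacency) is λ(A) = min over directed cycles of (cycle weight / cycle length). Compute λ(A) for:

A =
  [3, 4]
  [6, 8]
λ(A) = 3

Enumerate directed cycles and compute their means (weight / length). Sample:
  cycle 0 → 0: weight = 3, length = 1, mean = 3/1 ≈ 3.000
  cycle 1 → 1: weight = 8, length = 1, mean = 8/1 ≈ 8.000
  cycle 0 → 1 → 0: weight = 10, length = 2, mean = 10/2 ≈ 5.000
  cycle 1 → 0 → 1: weight = 10, length = 2, mean = 10/2 ≈ 5.000
Minimum mean = 3.000, attained e.g. along the cycle 0 → 0 with weight 3 and length 1. So λ(A) = 3/1 = 3.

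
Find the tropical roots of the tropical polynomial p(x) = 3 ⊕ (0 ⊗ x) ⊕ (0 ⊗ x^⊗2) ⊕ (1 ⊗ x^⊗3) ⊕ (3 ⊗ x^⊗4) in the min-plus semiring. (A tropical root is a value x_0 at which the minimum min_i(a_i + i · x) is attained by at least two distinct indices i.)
Roots: {-2, -1, 0, 3}

Each tropical root is a break point of the lower envelope of the lines y = a_i + i · x (there are 5 lines, with slopes 0, 1, ..., 4). Only the lines that attain the minimum somewhere contribute to roots; other lines are dominated. Here the surviving (envelope) indices are i = 4, i = 3, i = 2, i = 1, i = 0.
Intersections between consecutive envelope lines give the roots: for adjacent envelope indices i < j the intersection is x = (a_i − a_j) / (j − i). Reading off the sorted break points: {-2, -1, 0, 3}.
Verification: at each break x_0, at least two indices attain the minimum of min_i(a_i + i · x_0).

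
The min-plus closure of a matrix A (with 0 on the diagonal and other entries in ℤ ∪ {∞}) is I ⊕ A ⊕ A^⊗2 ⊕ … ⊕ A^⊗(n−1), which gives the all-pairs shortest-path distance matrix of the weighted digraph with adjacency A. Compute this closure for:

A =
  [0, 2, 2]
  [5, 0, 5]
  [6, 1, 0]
Closure =
  [0, 2, 2]
  [5, 0, 5]
  [6, 1, 0]

This is the Floyd-Warshall all-pairs shortest-path computation. For each intermediate vertex k = 0, 1, …, 2, update dist[i][j] ← min(dist[i][j], dist[i][k] + dist[k][j]). The final matrix gives, for each (i, j), the minimum total weight of any directed path from i to j (possibly empty when i = j).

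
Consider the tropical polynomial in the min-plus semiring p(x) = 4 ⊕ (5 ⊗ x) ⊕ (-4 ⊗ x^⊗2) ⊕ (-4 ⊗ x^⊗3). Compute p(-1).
p(-1) = -7

A tropical monomial a ⊗ x^⊗i evaluates to a + i · x. Evaluating each term at x = -1:
  Term 0 contributes 4 + 0 · -1 = 4
  Term 1 contributes 5 + 1 · -1 = 4
  Term 2 contributes -4 + 2 · -1 = -6
  Term 3 contributes -4 + 3 · -1 = -7
p(-1) = ⊕ of these = min[4, 4, -6, -7] = -7.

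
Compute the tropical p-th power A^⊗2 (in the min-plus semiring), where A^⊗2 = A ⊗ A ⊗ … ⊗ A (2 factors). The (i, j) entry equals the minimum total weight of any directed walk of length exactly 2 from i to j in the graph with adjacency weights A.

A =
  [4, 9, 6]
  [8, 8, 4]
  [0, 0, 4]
A^⊗2 =
  [6, 6, 10]
  [4, 4, 8]
  [4, 4, 4]

Each entry (A^⊗2)_ij equals the minimum over all length-2 walks i = v_0 → v_1 → … → v_2 = j of Σ_t A[v_t][v_{t+1}]. For example, for (i, j) = (0, 2) we minimise over 3 possible intermediate vertex sequences; the minimum is 10, attained along the walk 0 → 0 → 2.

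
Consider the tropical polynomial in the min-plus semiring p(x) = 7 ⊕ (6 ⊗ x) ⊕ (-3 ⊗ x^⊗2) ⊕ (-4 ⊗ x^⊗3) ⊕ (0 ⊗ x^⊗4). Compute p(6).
p(6) = 7

A tropical monomial a ⊗ x^⊗i evaluates to a + i · x. Evaluating each term at x = 6:
  Term 0 contributes 7 + 0 · 6 = 7
  Term 1 contributes 6 + 1 · 6 = 12
  Term 2 contributes -3 + 2 · 6 = 9
  Term 3 contributes -4 + 3 · 6 = 14
  Term 4 contributes 0 + 4 · 6 = 24
p(6) = ⊕ of these = min[7, 12, 9, 14, 24] = 7.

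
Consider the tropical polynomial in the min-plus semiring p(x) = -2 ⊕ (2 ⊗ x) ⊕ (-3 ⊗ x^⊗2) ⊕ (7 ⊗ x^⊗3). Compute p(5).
p(5) = -2

A tropical monomial a ⊗ x^⊗i evaluates to a + i · x. Evaluating each term at x = 5:
  Term 0 contributes -2 + 0 · 5 = -2
  Term 1 contributes 2 + 1 · 5 = 7
  Term 2 contributes -3 + 2 · 5 = 7
  Term 3 contributes 7 + 3 · 5 = 22
p(5) = ⊕ of these = min[-2, 7, 7, 22] = -2.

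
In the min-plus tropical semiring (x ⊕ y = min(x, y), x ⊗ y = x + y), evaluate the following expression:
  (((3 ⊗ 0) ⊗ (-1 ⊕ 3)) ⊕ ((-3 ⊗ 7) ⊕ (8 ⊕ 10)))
(((3 ⊗ 0) ⊗ (-1 ⊕ 3)) ⊕ ((-3 ⊗ 7) ⊕ (8 ⊕ 10))) = 2

Expand innermost to outermost. Recall ⊕ takes the minimum of its arguments and ⊗ takes their sum. Working out the expression (((3 ⊗ 0) ⊗ (-1 ⊕ 3)) ⊕ ((-3 ⊗ 7) ⊕ (8 ⊕ 10))) gives 2.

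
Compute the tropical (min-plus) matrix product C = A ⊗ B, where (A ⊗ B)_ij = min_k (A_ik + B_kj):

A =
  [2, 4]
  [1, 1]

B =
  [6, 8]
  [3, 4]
A ⊗ B =
  [7, 8]
  [4, 5]

Apply the min-plus product entry-by-entry:
  C[0][0] = min over k of (A[0][0] + B[0][0] = 2 + 6 = 8, A[0][1] + B[1][0] = 4 + 3 = 7) = 7 (attained at k = 1)
  C[0][1] = min over k of (A[0][0] + B[0][1] = 2 + 8 = 10, A[0][1] + B[1][1] = 4 + 4 = 8) = 8 (attained at k = 1)
  C[1][0] = min over k of (A[1][0] + B[0][0] = 1 + 6 = 7, A[1][1] + B[1][0] = 1 + 3 = 4) = 4 (attained at k = 1)
  C[1][1] = min over k of (A[1][0] + B[0][1] = 1 + 8 = 9, A[1][1] + B[1][1] = 1 + 4 = 5) = 5 (attained at k = 1)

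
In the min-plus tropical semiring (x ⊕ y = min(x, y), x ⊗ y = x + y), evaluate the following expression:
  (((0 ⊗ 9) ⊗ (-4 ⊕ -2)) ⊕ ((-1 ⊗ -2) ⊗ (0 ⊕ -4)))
(((0 ⊗ 9) ⊗ (-4 ⊕ -2)) ⊕ ((-1 ⊗ -2) ⊗ (0 ⊕ -4))) = -7

Expand innermost to outermost. Recall ⊕ takes the minimum of its arguments and ⊗ takes their sum. Working out the expression (((0 ⊗ 9) ⊗ (-4 ⊕ -2)) ⊕ ((-1 ⊗ -2) ⊗ (0 ⊕ -4))) gives -7.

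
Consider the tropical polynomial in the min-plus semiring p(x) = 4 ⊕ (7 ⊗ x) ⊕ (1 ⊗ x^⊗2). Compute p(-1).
p(-1) = -1

A tropical monomial a ⊗ x^⊗i evaluates to a + i · x. Evaluating each term at x = -1:
  Term 0 contributes 4 + 0 · -1 = 4
  Term 1 contributes 7 + 1 · -1 = 6
  Term 2 contributes 1 + 2 · -1 = -1
p(-1) = ⊕ of these = min[4, 6, -1] = -1.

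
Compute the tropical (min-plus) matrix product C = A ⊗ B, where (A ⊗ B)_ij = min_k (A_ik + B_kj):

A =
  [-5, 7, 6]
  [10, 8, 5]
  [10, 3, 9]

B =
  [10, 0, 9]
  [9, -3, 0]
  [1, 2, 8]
A ⊗ B =
  [5, -5, 4]
  [6, 5, 8]
  [10, 0, 3]

Apply the min-plus product entry-by-entry:
  C[0][0] = min over k of (A[0][0] + B[0][0] = -5 + 10 = 5, A[0][1] + B[1][0] = 7 + 9 = 16, A[0][2] + B[2][0] = 6 + 1 = 7) = 5 (attained at k = 0)
  C[0][1] = min over k of (A[0][0] + B[0][1] = -5 + 0 = -5, A[0][1] + B[1][1] = 7 + -3 = 4, A[0][2] + B[2][1] = 6 + 2 = 8) = -5 (attained at k = 0)
  C[0][2] = min over k of (A[0][0] + B[0][2] = -5 + 9 = 4, A[0][1] + B[1][2] = 7 + 0 = 7, A[0][2] + B[2][2] = 6 + 8 = 14) = 4 (attained at k = 0)
  C[1][0] = min over k of (A[1][0] + B[0][0] = 10 + 10 = 20, A[1][1] + B[1][0] = 8 + 9 = 17, A[1][2] + B[2][0] = 5 + 1 = 6) = 6 (attained at k = 2)
  C[1][1] = min over k of (A[1][0] + B[0][1] = 10 + 0 = 10, A[1][1] + B[1][1] = 8 + -3 = 5, A[1][2] + B[2][1] = 5 + 2 = 7) = 5 (attained at k = 1)
  C[1][2] = min over k of (A[1][0] + B[0][2] = 10 + 9 = 19, A[1][1] + B[1][2] = 8 + 0 = 8, A[1][2] + B[2][2] = 5 + 8 = 13) = 8 (attained at k = 1)
  C[2][0] = min over k of (A[2][0] + B[0][0] = 10 + 10 = 20, A[2][1] + B[1][0] = 3 + 9 = 12, A[2][2] + B[2][0] = 9 + 1 = 10) = 10 (attained at k = 2)
  C[2][1] = min over k of (A[2][0] + B[0][1] = 10 + 0 = 10, A[2][1] + B[1][1] = 3 + -3 = 0, A[2][2] + B[2][1] = 9 + 2 = 11) = 0 (attained at k = 1)
  C[2][2] = min over k of (A[2][0] + B[0][2] = 10 + 9 = 19, A[2][1] + B[1][2] = 3 + 0 = 3, A[2][2] + B[2][2] = 9 + 8 = 17) = 3 (attained at k = 1)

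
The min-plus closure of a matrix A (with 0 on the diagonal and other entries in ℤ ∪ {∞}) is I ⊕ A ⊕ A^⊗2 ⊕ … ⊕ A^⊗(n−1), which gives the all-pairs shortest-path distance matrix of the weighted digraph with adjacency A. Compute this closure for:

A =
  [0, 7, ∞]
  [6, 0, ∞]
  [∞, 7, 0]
Closure =
  [0, 7, ∞]
  [6, 0, ∞]
  [13, 7, 0]

This is the Floyd-Warshall all-pairs shortest-path computation. For each intermediate vertex k = 0, 1, …, 2, update dist[i][j] ← min(dist[i][j], dist[i][k] + dist[k][j]). The final matrix gives, for each (i, j), the minimum total weight of any directed path from i to j (possibly empty when i = j).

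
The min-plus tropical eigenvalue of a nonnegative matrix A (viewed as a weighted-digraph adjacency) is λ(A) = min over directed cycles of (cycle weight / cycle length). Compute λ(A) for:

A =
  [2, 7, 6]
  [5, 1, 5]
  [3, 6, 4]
λ(A) = 1

Enumerate directed cycles and compute their means (weight / length). Sample:
  cycle 0 → 0: weight = 2, length = 1, mean = 2/1 ≈ 2.000
  cycle 1 → 1: weight = 1, length = 1, mean = 1/1 ≈ 1.000
  cycle 2 → 2: weight = 4, length = 1, mean = 4/1 ≈ 4.000
  cycle 0 → 1 → 0: weight = 12, length = 2, mean = 12/2 ≈ 6.000
  cycle 0 → 2 → 0: weight = 9, length = 2, mean = 9/2 ≈ 4.500
  cycle 1 → 0 → 1: weight = 12, length = 2, mean = 12/2 ≈ 6.000
Minimum mean = 1.000, attained e.g. along the cycle 1 → 1 with weight 1 and length 1. So λ(A) = 1/1 = 1.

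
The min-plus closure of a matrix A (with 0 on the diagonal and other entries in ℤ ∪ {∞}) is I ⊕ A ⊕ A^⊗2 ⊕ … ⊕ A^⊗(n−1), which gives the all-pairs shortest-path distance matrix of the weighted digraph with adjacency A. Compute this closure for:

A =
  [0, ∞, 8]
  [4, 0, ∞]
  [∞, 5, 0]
Closure =
  [0, 13, 8]
  [4, 0, 12]
  [9, 5, 0]

This is the Floyd-Warshall all-pairs shortest-path computation. For each intermediate vertex k = 0, 1, …, 2, update dist[i][j] ← min(dist[i][j], dist[i][k] + dist[k][j]). The final matrix gives, for each (i, j), the minimum total weight of any directed path from i to j (possibly empty when i = j).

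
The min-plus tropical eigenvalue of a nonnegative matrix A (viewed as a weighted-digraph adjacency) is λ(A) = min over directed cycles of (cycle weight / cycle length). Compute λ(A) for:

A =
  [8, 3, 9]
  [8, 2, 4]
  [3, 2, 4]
λ(A) = 2

Enumerate directed cycles and compute their means (weight / length). Sample:
  cycle 0 → 0: weight = 8, length = 1, mean = 8/1 ≈ 8.000
  cycle 1 → 1: weight = 2, length = 1, mean = 2/1 ≈ 2.000
  cycle 2 → 2: weight = 4, length = 1, mean = 4/1 ≈ 4.000
  cycle 0 → 1 → 0: weight = 11, length = 2, mean = 11/2 ≈ 5.500
  cycle 0 → 2 → 0: weight = 12, length = 2, mean = 12/2 ≈ 6.000
  cycle 1 → 0 → 1: weight = 11, length = 2, mean = 11/2 ≈ 5.500
Minimum mean = 2.000, attained e.g. along the cycle 1 → 1 with weight 2 and length 1. So λ(A) = 2/1 = 2.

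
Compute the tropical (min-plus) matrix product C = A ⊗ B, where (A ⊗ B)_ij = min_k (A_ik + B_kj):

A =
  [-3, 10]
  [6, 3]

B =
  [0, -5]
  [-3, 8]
A ⊗ B =
  [-3, -8]
  [0, 1]

Apply the min-plus product entry-by-entry:
  C[0][0] = min over k of (A[0][0] + B[0][0] = -3 + 0 = -3, A[0][1] + B[1][0] = 10 + -3 = 7) = -3 (attained at k = 0)
  C[0][1] = min over k of (A[0][0] + B[0][1] = -3 + -5 = -8, A[0][1] + B[1][1] = 10 + 8 = 18) = -8 (attained at k = 0)
  C[1][0] = min over k of (A[1][0] + B[0][0] = 6 + 0 = 6, A[1][1] + B[1][0] = 3 + -3 = 0) = 0 (attained at k = 1)
  C[1][1] = min over k of (A[1][0] + B[0][1] = 6 + -5 = 1, A[1][1] + B[1][1] = 3 + 8 = 11) = 1 (attained at k = 0)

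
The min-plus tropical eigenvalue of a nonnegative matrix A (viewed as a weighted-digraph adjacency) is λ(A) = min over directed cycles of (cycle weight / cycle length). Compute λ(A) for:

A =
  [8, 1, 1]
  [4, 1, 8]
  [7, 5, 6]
λ(A) = 1

Enumerate directed cycles and compute their means (weight / length). Sample:
  cycle 0 → 0: weight = 8, length = 1, mean = 8/1 ≈ 8.000
  cycle 1 → 1: weight = 1, length = 1, mean = 1/1 ≈ 1.000
  cycle 2 → 2: weight = 6, length = 1, mean = 6/1 ≈ 6.000
  cycle 0 → 1 → 0: weight = 5, length = 2, mean = 5/2 ≈ 2.500
  cycle 0 → 2 → 0: weight = 8, length = 2, mean = 8/2 ≈ 4.000
  cycle 1 → 0 → 1: weight = 5, length = 2, mean = 5/2 ≈ 2.500
Minimum mean = 1.000, attained e.g. along the cycle 1 → 1 with weight 1 and length 1. So λ(A) = 1/1 = 1.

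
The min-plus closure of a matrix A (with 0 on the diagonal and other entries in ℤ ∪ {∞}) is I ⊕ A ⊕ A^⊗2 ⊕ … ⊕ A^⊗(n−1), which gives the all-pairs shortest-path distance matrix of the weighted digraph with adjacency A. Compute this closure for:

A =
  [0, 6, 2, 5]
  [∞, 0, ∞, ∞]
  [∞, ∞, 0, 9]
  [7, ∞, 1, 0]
Closure =
  [0, 6, 2, 5]
  [∞, 0, ∞, ∞]
  [16, 22, 0, 9]
  [7, 13, 1, 0]

This is the Floyd-Warshall all-pairs shortest-path computation. For each intermediate vertex k = 0, 1, …, 3, update dist[i][j] ← min(dist[i][j], dist[i][k] + dist[k][j]). The final matrix gives, for each (i, j), the minimum total weight of any directed path from i to j (possibly empty when i = j).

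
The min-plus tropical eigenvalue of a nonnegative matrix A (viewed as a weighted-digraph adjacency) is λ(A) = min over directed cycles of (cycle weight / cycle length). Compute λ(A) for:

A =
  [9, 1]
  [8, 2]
λ(A) = 2

Enumerate directed cycles and compute their means (weight / length). Sample:
  cycle 0 → 0: weight = 9, length = 1, mean = 9/1 ≈ 9.000
  cycle 1 → 1: weight = 2, length = 1, mean = 2/1 ≈ 2.000
  cycle 0 → 1 → 0: weight = 9, length = 2, mean = 9/2 ≈ 4.500
  cycle 1 → 0 → 1: weight = 9, length = 2, mean = 9/2 ≈ 4.500
Minimum mean = 2.000, attained e.g. along the cycle 1 → 1 with weight 2 and length 1. So λ(A) = 2/1 = 2.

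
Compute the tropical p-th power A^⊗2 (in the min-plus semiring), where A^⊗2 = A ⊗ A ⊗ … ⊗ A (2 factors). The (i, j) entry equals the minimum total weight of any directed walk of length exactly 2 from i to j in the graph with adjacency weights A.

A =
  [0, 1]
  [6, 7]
A^⊗2 =
  [0, 1]
  [6, 7]

Each entry (A^⊗2)_ij equals the minimum over all length-2 walks i = v_0 → v_1 → … → v_2 = j of Σ_t A[v_t][v_{t+1}]. For example, for (i, j) = (0, 1) we minimise over 2 possible intermediate vertex sequences; the minimum is 1, attained along the walk 0 → 0 → 1.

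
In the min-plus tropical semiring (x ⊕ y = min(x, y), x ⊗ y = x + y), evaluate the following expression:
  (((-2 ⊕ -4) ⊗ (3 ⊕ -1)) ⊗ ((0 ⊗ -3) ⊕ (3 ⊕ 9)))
(((-2 ⊕ -4) ⊗ (3 ⊕ -1)) ⊗ ((0 ⊗ -3) ⊕ (3 ⊕ 9))) = -8

Expand innermost to outermost. Recall ⊕ takes the minimum of its arguments and ⊗ takes their sum. Working out the expression (((-2 ⊕ -4) ⊗ (3 ⊕ -1)) ⊗ ((0 ⊗ -3) ⊕ (3 ⊕ 9))) gives -8.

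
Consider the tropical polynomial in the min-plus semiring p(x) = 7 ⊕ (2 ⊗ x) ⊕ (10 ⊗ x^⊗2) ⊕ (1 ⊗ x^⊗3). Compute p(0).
p(0) = 1

A tropical monomial a ⊗ x^⊗i evaluates to a + i · x. Evaluating each term at x = 0:
  Term 0 contributes 7 + 0 · 0 = 7
  Term 1 contributes 2 + 1 · 0 = 2
  Term 2 contributes 10 + 2 · 0 = 10
  Term 3 contributes 1 + 3 · 0 = 1
p(0) = ⊕ of these = min[7, 2, 10, 1] = 1.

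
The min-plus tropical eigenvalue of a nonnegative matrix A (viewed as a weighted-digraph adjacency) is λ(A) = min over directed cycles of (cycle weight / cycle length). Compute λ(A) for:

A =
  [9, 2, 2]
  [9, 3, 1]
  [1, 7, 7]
λ(A) = 4/3

Enumerate directed cycles and compute their means (weight / length). Sample:
  cycle 0 → 0: weight = 9, length = 1, mean = 9/1 ≈ 9.000
  cycle 1 → 1: weight = 3, length = 1, mean = 3/1 ≈ 3.000
  cycle 2 → 2: weight = 7, length = 1, mean = 7/1 ≈ 7.000
  cycle 0 → 1 → 0: weight = 11, length = 2, mean = 11/2 ≈ 5.500
  cycle 0 → 2 → 0: weight = 3, length = 2, mean = 3/2 ≈ 1.500
  cycle 1 → 0 → 1: weight = 11, length = 2, mean = 11/2 ≈ 5.500
Minimum mean = 1.333, attained e.g. along the cycle 0 → 1 → 2 → 0 with weight 4 and length 3. So λ(A) = 4/3 = 4/3.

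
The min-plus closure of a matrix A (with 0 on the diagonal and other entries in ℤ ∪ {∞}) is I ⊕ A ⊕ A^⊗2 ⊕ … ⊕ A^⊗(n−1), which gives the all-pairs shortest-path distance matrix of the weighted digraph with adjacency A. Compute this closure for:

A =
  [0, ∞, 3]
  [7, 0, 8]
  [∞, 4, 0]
Closure =
  [0, 7, 3]
  [7, 0, 8]
  [11, 4, 0]

This is the Floyd-Warshall all-pairs shortest-path computation. For each intermediate vertex k = 0, 1, …, 2, update dist[i][j] ← min(dist[i][j], dist[i][k] + dist[k][j]). The final matrix gives, for each (i, j), the minimum total weight of any directed path from i to j (possibly empty when i = j).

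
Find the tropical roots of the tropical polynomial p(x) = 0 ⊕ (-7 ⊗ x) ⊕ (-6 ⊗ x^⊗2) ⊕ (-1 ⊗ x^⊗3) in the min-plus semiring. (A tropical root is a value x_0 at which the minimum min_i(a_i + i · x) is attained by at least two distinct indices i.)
Roots: {-5, -1, 7}

Each tropical root is a break point of the lower envelope of the lines y = a_i + i · x (there are 4 lines, with slopes 0, 1, ..., 3). Only the lines that attain the minimum somewhere contribute to roots; other lines are dominated. Here the surviving (envelope) indices are i = 3, i = 2, i = 1, i = 0.
Intersections between consecutive envelope lines give the roots: for adjacent envelope indices i < j the intersection is x = (a_i − a_j) / (j − i). Reading off the sorted break points: {-5, -1, 7}.
Verification: at each break x_0, at least two indices attain the minimum of min_i(a_i + i · x_0).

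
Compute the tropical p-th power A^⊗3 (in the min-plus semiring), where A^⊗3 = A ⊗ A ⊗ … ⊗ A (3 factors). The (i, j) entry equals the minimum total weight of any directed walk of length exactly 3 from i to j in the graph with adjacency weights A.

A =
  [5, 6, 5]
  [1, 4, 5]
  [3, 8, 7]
A^⊗3 =
  [11, 13, 12]
  [8, 11, 10]
  [10, 13, 13]

Each entry (A^⊗3)_ij equals the minimum over all length-3 walks i = v_0 → v_1 → … → v_3 = j of Σ_t A[v_t][v_{t+1}]. For example, for (i, j) = (0, 2) we minimise over 9 possible intermediate vertex sequences; the minimum is 12, attained along the walk 0 → 1 → 0 → 2.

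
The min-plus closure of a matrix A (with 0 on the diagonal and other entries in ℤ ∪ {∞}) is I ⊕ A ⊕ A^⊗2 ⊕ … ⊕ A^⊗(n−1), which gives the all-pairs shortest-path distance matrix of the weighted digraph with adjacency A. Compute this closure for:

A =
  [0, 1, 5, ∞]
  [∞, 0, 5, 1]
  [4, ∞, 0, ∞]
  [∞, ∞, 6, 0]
Closure =
  [0, 1, 5, 2]
  [9, 0, 5, 1]
  [4, 5, 0, 6]
  [10, 11, 6, 0]

This is the Floyd-Warshall all-pairs shortest-path computation. For each intermediate vertex k = 0, 1, …, 3, update dist[i][j] ← min(dist[i][j], dist[i][k] + dist[k][j]). The final matrix gives, for each (i, j), the minimum total weight of any directed path from i to j (possibly empty when i = j).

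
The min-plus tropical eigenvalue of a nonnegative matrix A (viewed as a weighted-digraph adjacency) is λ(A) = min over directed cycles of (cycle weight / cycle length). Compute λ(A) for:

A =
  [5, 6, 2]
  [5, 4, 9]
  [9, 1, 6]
λ(A) = 8/3

Enumerate directed cycles and compute their means (weight / length). Sample:
  cycle 0 → 0: weight = 5, length = 1, mean = 5/1 ≈ 5.000
  cycle 1 → 1: weight = 4, length = 1, mean = 4/1 ≈ 4.000
  cycle 2 → 2: weight = 6, length = 1, mean = 6/1 ≈ 6.000
  cycle 0 → 1 → 0: weight = 11, length = 2, mean = 11/2 ≈ 5.500
  cycle 0 → 2 → 0: weight = 11, length = 2, mean = 11/2 ≈ 5.500
  cycle 1 → 0 → 1: weight = 11, length = 2, mean = 11/2 ≈ 5.500
Minimum mean = 2.667, attained e.g. along the cycle 0 → 2 → 1 → 0 with weight 8 and length 3. So λ(A) = 8/3 = 8/3.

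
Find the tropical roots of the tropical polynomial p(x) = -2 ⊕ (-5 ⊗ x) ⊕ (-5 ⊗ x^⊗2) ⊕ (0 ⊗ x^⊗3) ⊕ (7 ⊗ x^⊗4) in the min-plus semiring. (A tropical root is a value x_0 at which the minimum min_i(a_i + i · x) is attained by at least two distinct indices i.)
Roots: {-7, -5, 0, 3}

Each tropical root is a break point of the lower envelope of the lines y = a_i + i · x (there are 5 lines, with slopes 0, 1, ..., 4). Only the lines that attain the minimum somewhere contribute to roots; other lines are dominated. Here the surviving (envelope) indices are i = 4, i = 3, i = 2, i = 1, i = 0.
Intersections between consecutive envelope lines give the roots: for adjacent envelope indices i < j the intersection is x = (a_i − a_j) / (j − i). Reading off the sorted break points: {-7, -5, 0, 3}.
Verification: at each break x_0, at least two indices attain the minimum of min_i(a_i + i · x_0).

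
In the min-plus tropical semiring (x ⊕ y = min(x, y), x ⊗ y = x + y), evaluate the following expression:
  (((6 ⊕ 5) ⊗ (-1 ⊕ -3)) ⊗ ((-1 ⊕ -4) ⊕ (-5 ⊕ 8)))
(((6 ⊕ 5) ⊗ (-1 ⊕ -3)) ⊗ ((-1 ⊕ -4) ⊕ (-5 ⊕ 8))) = -3

Expand innermost to outermost. Recall ⊕ takes the minimum of its arguments and ⊗ takes their sum. Working out the expression (((6 ⊕ 5) ⊗ (-1 ⊕ -3)) ⊗ ((-1 ⊕ -4) ⊕ (-5 ⊕ 8))) gives -3.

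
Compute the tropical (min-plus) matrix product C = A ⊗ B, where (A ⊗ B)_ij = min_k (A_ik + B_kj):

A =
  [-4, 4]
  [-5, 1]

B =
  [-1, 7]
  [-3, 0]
A ⊗ B =
  [-5, 3]
  [-6, 1]

Apply the min-plus product entry-by-entry:
  C[0][0] = min over k of (A[0][0] + B[0][0] = -4 + -1 = -5, A[0][1] + B[1][0] = 4 + -3 = 1) = -5 (attained at k = 0)
  C[0][1] = min over k of (A[0][0] + B[0][1] = -4 + 7 = 3, A[0][1] + B[1][1] = 4 + 0 = 4) = 3 (attained at k = 0)
  C[1][0] = min over k of (A[1][0] + B[0][0] = -5 + -1 = -6, A[1][1] + B[1][0] = 1 + -3 = -2) = -6 (attained at k = 0)
  C[1][1] = min over k of (A[1][0] + B[0][1] = -5 + 7 = 2, A[1][1] + B[1][1] = 1 + 0 = 1) = 1 (attained at k = 1)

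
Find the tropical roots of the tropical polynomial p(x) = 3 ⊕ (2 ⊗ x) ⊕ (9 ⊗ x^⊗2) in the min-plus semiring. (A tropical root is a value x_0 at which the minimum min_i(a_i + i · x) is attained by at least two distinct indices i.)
Roots: {-7, 1}

Each tropical root is a break point of the lower envelope of the lines y = a_i + i · x (there are 3 lines, with slopes 0, 1, ..., 2). Only the lines that attain the minimum somewhere contribute to roots; other lines are dominated. Here the surviving (envelope) indices are i = 2, i = 1, i = 0.
Intersections between consecutive envelope lines give the roots: for adjacent envelope indices i < j the intersection is x = (a_i − a_j) / (j − i). Reading off the sorted break points: {-7, 1}.
Verification: at each break x_0, at least two indices attain the minimum of min_i(a_i + i · x_0).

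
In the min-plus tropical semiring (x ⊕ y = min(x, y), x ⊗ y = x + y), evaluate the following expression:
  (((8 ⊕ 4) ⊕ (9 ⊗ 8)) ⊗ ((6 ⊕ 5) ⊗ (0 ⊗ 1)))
(((8 ⊕ 4) ⊕ (9 ⊗ 8)) ⊗ ((6 ⊕ 5) ⊗ (0 ⊗ 1))) = 10

Expand innermost to outermost. Recall ⊕ takes the minimum of its arguments and ⊗ takes their sum. Working out the expression (((8 ⊕ 4) ⊕ (9 ⊗ 8)) ⊗ ((6 ⊕ 5) ⊗ (0 ⊗ 1))) gives 10.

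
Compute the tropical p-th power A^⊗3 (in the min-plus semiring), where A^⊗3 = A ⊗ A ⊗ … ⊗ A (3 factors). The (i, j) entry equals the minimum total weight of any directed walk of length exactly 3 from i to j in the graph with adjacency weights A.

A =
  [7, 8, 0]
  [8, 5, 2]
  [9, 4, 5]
A^⊗3 =
  [12, 9, 6]
  [14, 11, 8]
  [15, 10, 11]

Each entry (A^⊗3)_ij equals the minimum over all length-3 walks i = v_0 → v_1 → … → v_3 = j of Σ_t A[v_t][v_{t+1}]. For example, for (i, j) = (0, 2) we minimise over 9 possible intermediate vertex sequences; the minimum is 6, attained along the walk 0 → 2 → 1 → 2.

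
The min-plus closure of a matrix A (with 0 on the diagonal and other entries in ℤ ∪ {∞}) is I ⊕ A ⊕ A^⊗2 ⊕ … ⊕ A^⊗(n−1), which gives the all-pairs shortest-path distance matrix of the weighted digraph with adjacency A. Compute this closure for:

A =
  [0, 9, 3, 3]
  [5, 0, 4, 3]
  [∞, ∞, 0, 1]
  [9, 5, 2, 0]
Closure =
  [0, 8, 3, 3]
  [5, 0, 4, 3]
  [10, 6, 0, 1]
  [9, 5, 2, 0]

This is the Floyd-Warshall all-pairs shortest-path computation. For each intermediate vertex k = 0, 1, …, 3, update dist[i][j] ← min(dist[i][j], dist[i][k] + dist[k][j]). The final matrix gives, for each (i, j), the minimum total weight of any directed path from i to j (possibly empty when i = j).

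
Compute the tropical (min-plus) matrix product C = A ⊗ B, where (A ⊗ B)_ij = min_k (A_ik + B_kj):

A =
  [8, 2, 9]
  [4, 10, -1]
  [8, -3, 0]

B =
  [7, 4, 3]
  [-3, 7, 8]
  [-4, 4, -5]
A ⊗ B =
  [-1, 9, 4]
  [-5, 3, -6]
  [-6, 4, -5]

Apply the min-plus product entry-by-entry:
  C[0][0] = min over k of (A[0][0] + B[0][0] = 8 + 7 = 15, A[0][1] + B[1][0] = 2 + -3 = -1, A[0][2] + B[2][0] = 9 + -4 = 5) = -1 (attained at k = 1)
  C[0][1] = min over k of (A[0][0] + B[0][1] = 8 + 4 = 12, A[0][1] + B[1][1] = 2 + 7 = 9, A[0][2] + B[2][1] = 9 + 4 = 13) = 9 (attained at k = 1)
  C[0][2] = min over k of (A[0][0] + B[0][2] = 8 + 3 = 11, A[0][1] + B[1][2] = 2 + 8 = 10, A[0][2] + B[2][2] = 9 + -5 = 4) = 4 (attained at k = 2)
  C[1][0] = min over k of (A[1][0] + B[0][0] = 4 + 7 = 11, A[1][1] + B[1][0] = 10 + -3 = 7, A[1][2] + B[2][0] = -1 + -4 = -5) = -5 (attained at k = 2)
  C[1][1] = min over k of (A[1][0] + B[0][1] = 4 + 4 = 8, A[1][1] + B[1][1] = 10 + 7 = 17, A[1][2] + B[2][1] = -1 + 4 = 3) = 3 (attained at k = 2)
  C[1][2] = min over k of (A[1][0] + B[0][2] = 4 + 3 = 7, A[1][1] + B[1][2] = 10 + 8 = 18, A[1][2] + B[2][2] = -1 + -5 = -6) = -6 (attained at k = 2)
  C[2][0] = min over k of (A[2][0] + B[0][0] = 8 + 7 = 15, A[2][1] + B[1][0] = -3 + -3 = -6, A[2][2] + B[2][0] = 0 + -4 = -4) = -6 (attained at k = 1)
  C[2][1] = min over k of (A[2][0] + B[0][1] = 8 + 4 = 12, A[2][1] + B[1][1] = -3 + 7 = 4, A[2][2] + B[2][1] = 0 + 4 = 4) = 4 (attained at k = 1)
  C[2][2] = min over k of (A[2][0] + B[0][2] = 8 + 3 = 11, A[2][1] + B[1][2] = -3 + 8 = 5, A[2][2] + B[2][2] = 0 + -5 = -5) = -5 (attained at k = 2)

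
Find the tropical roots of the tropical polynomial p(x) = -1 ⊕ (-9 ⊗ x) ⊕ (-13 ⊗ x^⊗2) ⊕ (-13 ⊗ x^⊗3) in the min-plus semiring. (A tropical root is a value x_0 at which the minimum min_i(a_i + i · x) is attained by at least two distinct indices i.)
Roots: {0, 4, 8}

Each tropical root is a break point of the lower envelope of the lines y = a_i + i · x (there are 4 lines, with slopes 0, 1, ..., 3). Only the lines that attain the minimum somewhere contribute to roots; other lines are dominated. Here the surviving (envelope) indices are i = 3, i = 2, i = 1, i = 0.
Intersections between consecutive envelope lines give the roots: for adjacent envelope indices i < j the intersection is x = (a_i − a_j) / (j − i). Reading off the sorted break points: {0, 4, 8}.
Verification: at each break x_0, at least two indices attain the minimum of min_i(a_i + i · x_0).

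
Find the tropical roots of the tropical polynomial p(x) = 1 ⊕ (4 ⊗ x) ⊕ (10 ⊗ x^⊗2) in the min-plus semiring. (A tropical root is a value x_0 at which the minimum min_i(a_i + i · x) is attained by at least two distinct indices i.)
Roots: {-6, -3}

Each tropical root is a break point of the lower envelope of the lines y = a_i + i · x (there are 3 lines, with slopes 0, 1, ..., 2). Only the lines that attain the minimum somewhere contribute to roots; other lines are dominated. Here the surviving (envelope) indices are i = 2, i = 1, i = 0.
Intersections between consecutive envelope lines give the roots: for adjacent envelope indices i < j the intersection is x = (a_i − a_j) / (j − i). Reading off the sorted break points: {-6, -3}.
Verification: at each break x_0, at least two indices attain the minimum of min_i(a_i + i · x_0).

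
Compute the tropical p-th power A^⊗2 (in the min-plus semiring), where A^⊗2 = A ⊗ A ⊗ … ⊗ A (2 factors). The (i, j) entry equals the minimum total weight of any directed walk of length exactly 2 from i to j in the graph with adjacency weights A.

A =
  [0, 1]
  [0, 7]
A^⊗2 =
  [0, 1]
  [0, 1]

Each entry (A^⊗2)_ij equals the minimum over all length-2 walks i = v_0 → v_1 → … → v_2 = j of Σ_t A[v_t][v_{t+1}]. For example, for (i, j) = (0, 1) we minimise over 2 possible intermediate vertex sequences; the minimum is 1, attained along the walk 0 → 0 → 1.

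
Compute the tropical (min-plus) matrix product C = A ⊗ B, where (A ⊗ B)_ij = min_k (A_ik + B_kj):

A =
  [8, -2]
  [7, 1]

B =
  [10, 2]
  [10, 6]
A ⊗ B =
  [8, 4]
  [11, 7]

Apply the min-plus product entry-by-entry:
  C[0][0] = min over k of (A[0][0] + B[0][0] = 8 + 10 = 18, A[0][1] + B[1][0] = -2 + 10 = 8) = 8 (attained at k = 1)
  C[0][1] = min over k of (A[0][0] + B[0][1] = 8 + 2 = 10, A[0][1] + B[1][1] = -2 + 6 = 4) = 4 (attained at k = 1)
  C[1][0] = min over k of (A[1][0] + B[0][0] = 7 + 10 = 17, A[1][1] + B[1][0] = 1 + 10 = 11) = 11 (attained at k = 1)
  C[1][1] = min over k of (A[1][0] + B[0][1] = 7 + 2 = 9, A[1][1] + B[1][1] = 1 + 6 = 7) = 7 (attained at k = 1)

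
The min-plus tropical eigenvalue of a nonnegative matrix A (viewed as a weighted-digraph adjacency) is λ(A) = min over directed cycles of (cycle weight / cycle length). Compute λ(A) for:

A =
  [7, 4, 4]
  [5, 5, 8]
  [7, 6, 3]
λ(A) = 3

Enumerate directed cycles and compute their means (weight / length). Sample:
  cycle 0 → 0: weight = 7, length = 1, mean = 7/1 ≈ 7.000
  cycle 1 → 1: weight = 5, length = 1, mean = 5/1 ≈ 5.000
  cycle 2 → 2: weight = 3, length = 1, mean = 3/1 ≈ 3.000
  cycle 0 → 1 → 0: weight = 9, length = 2, mean = 9/2 ≈ 4.500
  cycle 0 → 2 → 0: weight = 11, length = 2, mean = 11/2 ≈ 5.500
  cycle 1 → 0 → 1: weight = 9, length = 2, mean = 9/2 ≈ 4.500
Minimum mean = 3.000, attained e.g. along the cycle 2 → 2 with weight 3 and length 1. So λ(A) = 3/1 = 3.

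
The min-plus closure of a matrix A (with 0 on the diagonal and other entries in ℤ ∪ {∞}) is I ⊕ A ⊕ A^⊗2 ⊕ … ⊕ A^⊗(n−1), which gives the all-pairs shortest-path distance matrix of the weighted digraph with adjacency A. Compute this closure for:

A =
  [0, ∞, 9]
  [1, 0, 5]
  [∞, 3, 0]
Closure =
  [0, 12, 9]
  [1, 0, 5]
  [4, 3, 0]

This is the Floyd-Warshall all-pairs shortest-path computation. For each intermediate vertex k = 0, 1, …, 2, update dist[i][j] ← min(dist[i][j], dist[i][k] + dist[k][j]). The final matrix gives, for each (i, j), the minimum total weight of any directed path from i to j (possibly empty when i = j).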